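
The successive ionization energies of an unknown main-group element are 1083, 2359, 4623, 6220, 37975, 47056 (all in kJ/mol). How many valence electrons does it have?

4

Look for the largest jump between consecutive ionization energies: IE5/IE4 ≈ 6.1, far larger than any earlier ratio.
That jump marks the point where a core electron is being removed. So the atom has 4 valence electrons.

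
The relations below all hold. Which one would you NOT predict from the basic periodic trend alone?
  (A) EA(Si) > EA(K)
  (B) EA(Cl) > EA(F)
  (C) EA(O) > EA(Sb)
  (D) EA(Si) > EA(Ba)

The general trend: electron affinity increases across a period and decreases down a group.
(A) Si (period 3, group 14) vs K (period 4, group 1): the stated order agrees with the simple trend.
(B) Cl (period 3, group 17) vs F (period 2, group 17): the stated order contradicts the simple trend.
(C) O (period 2, group 16) vs Sb (period 5, group 15): the stated order agrees with the simple trend.
(D) Si (period 3, group 14) vs Ba (period 6, group 2): the stated order agrees with the simple trend.
The exception is (B): F's small 2p subshell makes the incoming electron feel strong e⁻–e⁻ repulsion, so Cl actually releases more energy on gaining an electron.

(B)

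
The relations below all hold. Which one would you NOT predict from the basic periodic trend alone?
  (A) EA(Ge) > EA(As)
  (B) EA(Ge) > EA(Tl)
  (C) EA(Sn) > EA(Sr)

The general trend: electron affinity increases across a period and decreases down a group.
(A) Ge (period 4, group 14) vs As (period 4, group 15): the stated order contradicts the simple trend.
(B) Ge (period 4, group 14) vs Tl (period 6, group 13): the stated order agrees with the simple trend.
(C) Sn (period 5, group 14) vs Sr (period 5, group 2): the stated order agrees with the simple trend.
The exception is (A): adding an electron to As's half-filled 4p³ is unfavourable, so Ge (4p²) has the more exothermic EA.

(A)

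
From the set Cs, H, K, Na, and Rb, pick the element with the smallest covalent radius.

H

H is in period 1, group 1; Na is in period 3, group 1; K is in period 4, group 1; Rb is in period 5, group 1; Cs is in period 6, group 1.
Atomic radius shrinks across a period as nuclear charge pulls the same shell inward, and grows down a group as new shells are added.
All are in group 1, so atomic radius increases down the group.
The smallest covalent radius among these belongs to H.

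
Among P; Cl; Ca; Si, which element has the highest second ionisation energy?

Cl

After 1 electron has been removed, what remains? P⁺ still has 4 valence electrons; Cl⁺ still has 6 valence electrons; Ca⁺ still has 1 valence electron; Si⁺ still has 3 valence electrons.
All are still removing valence electrons, so compare the +1 ions as you would atoms: IE_2 generally rises across a period (higher Z_eff) and falls down a group (larger shell), subject to the usual subshell exceptions.
Valence configurations: P⁺ [Ne]3s²3p², Cl⁺ [Ne]3s²3p⁴, Ca⁺ [Ar]4s¹, Si⁺ [Ne]3s²3p¹.
The numbers (kJ/mol): P 1907, Cl 2298, Ca 1145, Si 1577.
Putting it together, IE_2: Ca < Si < P < Cl.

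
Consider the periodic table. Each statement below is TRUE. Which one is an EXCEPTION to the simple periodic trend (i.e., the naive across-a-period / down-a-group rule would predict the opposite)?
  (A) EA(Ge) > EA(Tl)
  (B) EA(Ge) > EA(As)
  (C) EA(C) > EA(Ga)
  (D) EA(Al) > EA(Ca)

The general trend: electron affinity increases across a period and decreases down a group.
(A) Ge (period 4, group 14) vs Tl (period 6, group 13): the stated order agrees with the simple trend.
(B) Ge (period 4, group 14) vs As (period 4, group 15): the stated order contradicts the simple trend.
(C) C (period 2, group 14) vs Ga (period 4, group 13): the stated order agrees with the simple trend.
(D) Al (period 3, group 13) vs Ca (period 4, group 2): the stated order agrees with the simple trend.
The exception is (B): adding an electron to As's half-filled 4p³ is unfavourable, so Ge (4p²) has the more exothermic EA.

(B)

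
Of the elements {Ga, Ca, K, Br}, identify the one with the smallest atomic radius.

K is in period 4, group 1; Ca is in period 4, group 2; Ga is in period 4, group 13; Br is in period 4, group 17.
Across a period the added protons contract the valence shell; down a group each new principal shell makes the atom larger.
All lie in period 4, so atomic radius increases right to left.
The smallest atomic radius among these belongs to Br.

Br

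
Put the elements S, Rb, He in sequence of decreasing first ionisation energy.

He, S, Rb

First ionization energy rises across a period (greater Z_eff holds electrons more tightly) and falls down a group (valence electrons are farther from the nucleus).
These span different periods and groups, so the two trends combine.
S > Rb: both effects reinforce here, so S is clearly the higher of the two.
He > S: relative to S, both the across-period and down-group shifts push He's first ionization energy up.
Approximate values (kJ/mol): He 2372, S 1000, Rb 403.
So from highest to lowest: He > S > Rb.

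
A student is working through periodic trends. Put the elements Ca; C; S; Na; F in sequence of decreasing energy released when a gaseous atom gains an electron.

F, S, C, Na, Ca

C is in period 2, group 14; F is in period 2, group 17; Na is in period 3, group 1; S is in period 3, group 16; Ca is in period 4, group 2.
Adding an electron releases more energy for atoms nearer the top right (short of the noble gases).
These span different periods and groups, so the two trends combine.
Na > Ca: period and group pull opposite ways; the down-group shift dominates (53 vs 2 kJ/mol).
C > Na: relative to Na, both the across-period and down-group shifts push C's electron affinity up.
S > C: period and group pull opposite ways; the across-period shift dominates (200 vs 122 kJ/mol).
F > S: both effects reinforce here, so F is clearly the higher of the two.
Approximate values (kJ/mol): C 122, F 328, Na 53, S 200, Ca 2.
So from highest to lowest: F > S > C > Na > Ca.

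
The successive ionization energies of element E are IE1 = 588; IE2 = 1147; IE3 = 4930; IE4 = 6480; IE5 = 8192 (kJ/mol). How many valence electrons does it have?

2

Look for the largest jump between consecutive ionization energies: IE3/IE2 ≈ 4.3, far larger than any earlier ratio.
That jump marks the point where a core electron is being removed. So the atom has 2 valence electrons.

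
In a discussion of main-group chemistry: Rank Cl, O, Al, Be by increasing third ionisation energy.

Consider each +2 ion: Cl²⁺ still has 5 valence electrons; O²⁺ still has 4 valence electrons; Al²⁺ still has 1 valence electron; Be²⁺ is the bare [He] core.
Core electrons are held far more tightly than valence electrons, so Be tops the IE_3 order.
Valence configurations: Cl²⁺ [Ne]3s²3p³, O²⁺ [He]2s²2p², Al²⁺ [Ne]3s¹.
Approximate IE_3 values (kJ/mol): Cl 3822, O 5300, Al 2745, Be 14849.
Overall IE_3 order: Al < Cl < O < Be.

Al < Cl < O < Be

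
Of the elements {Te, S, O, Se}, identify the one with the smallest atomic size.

O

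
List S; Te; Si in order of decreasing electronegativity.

Si is in period 3, group 14; S is in period 3, group 16; Te is in period 5, group 16.
Smaller atoms with higher effective nuclear charge are more electronegative.
Neither a single period nor a single group — weigh both effects.
Te > Si: period and group pull opposite ways; the across-period shift dominates (2.10 vs 1.90).
S > Te: they share group 16; the group trend gives S the larger value.
Approximate values (Pauling): Si 1.90, S 2.58, Te 2.10.
So from highest to lowest: S > Te > Si.

S > Te > Si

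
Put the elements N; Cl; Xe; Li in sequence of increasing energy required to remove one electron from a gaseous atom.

Li is in period 2, group 1; N is in period 2, group 15; Cl is in period 3, group 17; Xe is in period 5, group 18.
First ionization energy rises across a period (greater Z_eff holds electrons more tightly) and falls down a group (valence electrons are farther from the nucleus).
Neither a single period nor a single group — weigh both effects.
Xe > Li: period and group pull opposite ways; the across-period shift dominates (1170 vs 520 kJ/mol).
Cl > Xe: period and group pull opposite ways; the down-group shift dominates (1251 vs 1170 kJ/mol).
N > Cl: period and group pull opposite ways; the down-group shift dominates (1402 vs 1251 kJ/mol).
Approximate values (kJ/mol): Li 520, N 1402, Cl 1251, Xe 1170.
So from lowest to highest: Li < Xe < Cl < N.

Li < Xe < Cl < N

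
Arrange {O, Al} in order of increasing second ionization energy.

Al < O

Consider each +1 ion: O⁺ still has 5 valence electrons; Al⁺ still has 2 valence electrons.
All are still removing valence electrons, so compare the +1 ions as you would atoms: IE_2 generally rises across a period (higher Z_eff) and falls down a group (larger shell), subject to the usual subshell exceptions.
Valence configurations: O⁺ [He]2s²2p³, Al⁺ [Ne]3s².
The numbers (kJ/mol): O 3388, Al 1817.
Putting it together, IE_2: Al < O.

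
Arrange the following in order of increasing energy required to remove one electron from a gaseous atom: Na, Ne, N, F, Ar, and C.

Na < C < N < Ar < F < Ne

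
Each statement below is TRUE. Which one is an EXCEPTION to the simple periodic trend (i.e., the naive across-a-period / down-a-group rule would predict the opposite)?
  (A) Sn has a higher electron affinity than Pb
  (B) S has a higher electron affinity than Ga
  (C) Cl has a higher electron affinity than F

The general trend: electron affinity increases across a period and decreases down a group.
(A) Sn (period 5, group 14) vs Pb (period 6, group 14): the stated order agrees with the simple trend.
(B) S (period 3, group 16) vs Ga (period 4, group 13): the stated order agrees with the simple trend.
(C) Cl (period 3, group 17) vs F (period 2, group 17): the stated order contradicts the simple trend.
The exception is (C): F's small 2p subshell makes the incoming electron feel strong e⁻–e⁻ repulsion, so Cl actually releases more energy on gaining an electron.

(C)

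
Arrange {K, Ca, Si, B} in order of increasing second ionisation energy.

Ca < Si < B < K

Consider each +1 ion: K⁺ is the bare [Ar] core; Ca⁺ still has 1 valence electron; Si⁺ still has 3 valence electrons; B⁺ still has 2 valence electrons.
Breaking into a closed-shell core is much more expensive than removing a leftover valence electron — K has the largest IE_2 here.
Valence configurations: Ca⁺ [Ar]4s¹, Si⁺ [Ne]3s²3p¹, B⁺ [He]2s².
Approximate IE_2 values (kJ/mol): K 3052, Ca 1145, Si 1577, B 2427.
Hence IE_2: Ca < Si < B < K.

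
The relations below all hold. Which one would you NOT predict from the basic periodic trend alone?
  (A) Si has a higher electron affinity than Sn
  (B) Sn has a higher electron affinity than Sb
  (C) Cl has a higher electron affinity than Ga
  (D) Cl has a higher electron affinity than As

(B)

The general trend: electron affinity increases across a period and decreases down a group.
(A) Si (period 3, group 14) vs Sn (period 5, group 14): the stated order agrees with the simple trend.
(B) Sn (period 5, group 14) vs Sb (period 5, group 15): the stated order contradicts the simple trend.
(C) Cl (period 3, group 17) vs Ga (period 4, group 13): the stated order agrees with the simple trend.
(D) Cl (period 3, group 17) vs As (period 4, group 15): the stated order agrees with the simple trend.
The exception is (B): adding an electron to Sb's half-filled 5p³ is unfavourable, so Sn has the more exothermic EA.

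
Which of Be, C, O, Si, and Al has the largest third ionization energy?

Consider each +2 ion: Be²⁺ is the bare [He] core; C²⁺ still has 2 valence electrons; O²⁺ still has 4 valence electrons; Si²⁺ still has 2 valence electrons; Al²⁺ still has 1 valence electron.
Core electrons are held far more tightly than valence electrons, so Be tops the IE_3 order.
Valence configurations: C²⁺ [He]2s², O²⁺ [He]2s²2p², Si²⁺ [Ne]3s², Al²⁺ [Ne]3s¹.
Approximate IE_3 values (kJ/mol): Be 14849, C 4620, O 5300, Si 3232, Al 2745.
Overall IE_3 order: Al < Si < C < O < Be.

Be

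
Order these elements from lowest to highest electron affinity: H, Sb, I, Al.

Al < H < Sb < I

H is in period 1, group 1; Al is in period 3, group 13; Sb is in period 5, group 15; I is in period 5, group 17.
Atoms with high Z_eff and room in the valence shell (especially the halogens) have the most exothermic electron affinities.
Here both period and group differ, so the two effects have to be weighed against each other.
H > Al: period and group pull opposite ways; the down-group shift dominates (73 vs 42 kJ/mol).
Sb > H: the two effects oppose for this pair; the across-period effect wins (103 vs 73 kJ/mol).
I > Sb: both are in period 5; the period trend gives I the larger value.
Tabulated electron affinity (kJ/mol): H 73, Al 42, Sb 103, I 295.
So from lowest to highest: Al < H < Sb < I.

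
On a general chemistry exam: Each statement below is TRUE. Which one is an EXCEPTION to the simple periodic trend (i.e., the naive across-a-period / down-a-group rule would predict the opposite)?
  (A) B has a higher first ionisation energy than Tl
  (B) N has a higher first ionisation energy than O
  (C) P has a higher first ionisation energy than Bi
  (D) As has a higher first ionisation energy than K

(B)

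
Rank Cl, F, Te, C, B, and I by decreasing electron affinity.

Cl, F, I, Te, C, B

B is in period 2, group 13; C is in period 2, group 14; F is in period 2, group 17; Cl is in period 3, group 17; Te is in period 5, group 16; I is in period 5, group 17.
EA tends to increase across a period and decrease down a group, though the pattern is less regular than for IE or radius.
Here both period and group differ, so the two effects have to be weighed against each other.
C > B: both are in period 2; the period trend gives C the larger value.
Te > C: period and group pull opposite ways; the across-period shift dominates (190 vs 122 kJ/mol).
I > Te: both are in period 5; the period trend gives I the larger value.
F > I: they share group 17; the group trend gives F the larger value.
Cl > F: this pair runs against the simple trend — see the exception note.
Note the exception: Cl has a higher electron affinity than F, contrary to the simple trend — F's small 2p subshell makes the incoming electron feel strong e⁻–e⁻ repulsion, so Cl actually releases more energy on gaining an electron.
Tabulated electron affinity (kJ/mol): B 27, C 122, F 328, Cl 349, Te 190, I 295.
So from highest to lowest: Cl > F > I > Te > C > B.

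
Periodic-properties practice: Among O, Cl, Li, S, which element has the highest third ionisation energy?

Li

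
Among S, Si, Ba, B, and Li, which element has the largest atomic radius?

Li is in period 2, group 1; B is in period 2, group 13; Si is in period 3, group 14; S is in period 3, group 16; Ba is in period 6, group 2.
Across a period the added protons contract the valence shell; down a group each new principal shell makes the atom larger.
Neither a single period nor a single group — weigh both effects.
S > B: period and group pull opposite ways; the down-group shift dominates (103 vs 85 pm).
Si > S: both are in period 3; the period trend gives Si the larger value.
Li > Si: the two effects oppose for this pair; the across-period effect wins (133 vs 116 pm).
Ba > Li: the two effects oppose for this pair; the down-group effect wins (196 vs 133 pm).
Approximate values (pm): Li 133, B 85, Si 116, S 103, Ba 196.
The largest atomic radius among these belongs to Ba.

Ba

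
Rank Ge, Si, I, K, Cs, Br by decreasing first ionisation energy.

Si is in period 3, group 14; K is in period 4, group 1; Ge is in period 4, group 14; Br is in period 4, group 17; I is in period 5, group 17; Cs is in period 6, group 1.
Across a period the outer electron is held more tightly (higher IE₁); down a group it sits in a higher shell, more shielded, and comes off more easily.
These span different periods and groups, so the two trends combine.
K > Cs: they share group 1; the group trend gives K the larger value.
Ge > K: both are in period 4; the period trend gives Ge the larger value.
Si > Ge: they share group 14; the group trend gives Si the larger value.
I > Si: the two effects oppose for this pair; the across-period effect wins (1008 vs 786 kJ/mol).
Br > I: they share group 17; the group trend gives Br the larger value.
For reference (kJ/mol): Si 786, K 419, Ge 762, Br 1140, I 1008, Cs 376.
So from highest to lowest: Br > I > Si > Ge > K > Cs.

Br > I > Si > Ge > K > Cs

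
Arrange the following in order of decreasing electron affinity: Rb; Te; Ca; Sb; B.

B is in period 2, group 13; Ca is in period 4, group 2; Rb is in period 5, group 1; Sb is in period 5, group 15; Te is in period 5, group 16.
Atoms with high Z_eff and room in the valence shell (especially the halogens) have the most exothermic electron affinities.
Here both period and group differ, so the two effects have to be weighed against each other.
B > Ca: both effects reinforce here, so B is clearly the higher of the two.
Rb > B: this pair runs against the simple trend — see the exception note.
Sb > Rb: Sb lies to the right of Rb in period 5, so the across-period effect alone puts Sb higher.
Te > Sb: both are in period 5; the period trend gives Te the larger value.
Note the exception: Rb has a higher electron affinity than B, contrary to the simple trend — B's ns²np¹ configuration gives only a small electron affinity — the sparsely filled np subshell binds an added electron weakly.
Note the exception: Rb has a higher electron affinity than Ca, contrary to the simple trend — adding an electron to Ca (ns²) has to open a new, higher-energy np subshell, which is unfavourable.
Approximate values (kJ/mol): B 27, Ca 2, Rb 47, Sb 103, Te 190.
So from highest to lowest: Te > Sb > Rb > B > Ca.

Te > Sb > Rb > B > Ca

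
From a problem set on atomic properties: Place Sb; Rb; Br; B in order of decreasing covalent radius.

Moving right in a period, electrons are added to the same shell under a stronger nuclear pull, so atoms get smaller; moving down, a new shell is opened and atoms get larger.
These span different periods and groups, so the two trends combine.
Br > B: the two effects oppose for this pair; the down-group effect wins (114 vs 85 pm).
Sb > Br: both effects reinforce here, so Sb is clearly the larger of the two.
Rb > Sb: both are in period 5; the period trend gives Rb the larger value.
Approximate values (pm): B 85, Br 114, Rb 210, Sb 140.
So from largest to smallest: Rb > Sb > Br > B.

Rb > Sb > Br > B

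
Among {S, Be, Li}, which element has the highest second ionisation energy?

After 1 electron has been removed, what remains? S⁺ still has 5 valence electrons; Be⁺ still has 1 valence electron; Li⁺ is the bare [He] core.
Pulling an electron out of a noble-gas core costs far more than removing a remaining valence electron, so Li sits at the high end of IE_2.
Valence configurations: S⁺ [Ne]3s²3p³, Be⁺ [He]2s¹.
Approximate IE_2 values (kJ/mol): S 2252, Be 1757, Li 7298.
Overall IE_2 order: Be < S < Li.

Li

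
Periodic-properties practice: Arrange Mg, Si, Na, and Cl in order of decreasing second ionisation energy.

Na > Cl > Si > Mg

The second ionization energy removes an electron from the +1 ion. For each element: Mg⁺ still has 1 valence electron; Si⁺ still has 3 valence electrons; Na⁺ is the bare [Ne] core; Cl⁺ still has 6 valence electrons.
Core electrons are held far more tightly than valence electrons, so Na tops the IE_2 order.
Valence configurations: Mg⁺ [Ne]3s¹, Si⁺ [Ne]3s²3p¹, Cl⁺ [Ne]3s²3p⁴.
Tabulated IE_2 (kJ/mol): Mg 1451, Si 1577, Na 4562, Cl 2298.
Overall IE_2 order: Mg < Si < Cl < Na.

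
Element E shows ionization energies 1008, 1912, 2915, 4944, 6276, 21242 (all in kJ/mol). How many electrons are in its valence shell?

5

Look for the largest jump between consecutive ionization energies: IE6/IE5 ≈ 3.4, far larger than any earlier ratio.
That jump marks the point where a core electron is being removed. So the atom has 5 valence electrons.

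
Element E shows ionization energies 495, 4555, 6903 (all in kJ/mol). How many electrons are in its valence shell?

1

Look for the largest jump between consecutive ionization energies: IE2/IE1 ≈ 9.2, far larger than any earlier ratio.
That jump marks the point where a core electron is being removed. So the atom has 1 valence electron.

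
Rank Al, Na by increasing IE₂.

After 1 electron has been removed, what remains? Al⁺ still has 2 valence electrons; Na⁺ is the bare [Ne] core.
Breaking into a closed-shell core is much more expensive than removing a leftover valence electron — Na has the largest IE_2 here.
The numbers (kJ/mol): Al 1817, Na 4562.
Overall IE_2 order: Al < Na.

Al < Na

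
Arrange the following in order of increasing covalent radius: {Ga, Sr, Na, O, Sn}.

O, Ga, Sn, Na, Sr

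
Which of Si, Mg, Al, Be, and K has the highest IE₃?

Be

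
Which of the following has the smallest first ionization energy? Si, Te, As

Si

Si is in period 3, group 14; As is in period 4, group 15; Te is in period 5, group 16.
Removing the outermost electron gets harder across a period and easier down a group.
These sit on a diagonal, where the across-period and down-group effects partly cancel.
Te > Si: the two effects oppose for this pair; the across-period effect wins (869 vs 786 kJ/mol).
As > Te: the two effects oppose for this pair; the down-group effect wins (947 vs 869 kJ/mol).
Approximate values (kJ/mol): Si 786, As 947, Te 869.
The smallest first ionization energy among these belongs to Si.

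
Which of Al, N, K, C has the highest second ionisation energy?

K

The second ionization energy removes an electron from the +1 ion. For each element: Al⁺ still has 2 valence electrons; N⁺ still has 4 valence electrons; K⁺ is the bare [Ar] core; C⁺ still has 3 valence electrons.
Core electrons are held far more tightly than valence electrons, so K tops the IE_2 order.
Valence configurations: Al⁺ [Ne]3s², N⁺ [He]2s²2p², C⁺ [He]2s²2p¹.
Approximate IE_2 values (kJ/mol): Al 1817, N 2856, K 3052, C 2353.
Hence IE_2: Al < C < N < K.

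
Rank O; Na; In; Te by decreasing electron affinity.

Te > O > Na > In

O is in period 2, group 16; Na is in period 3, group 1; In is in period 5, group 13; Te is in period 5, group 16.
Electron affinity generally becomes more exothermic across a period toward the halogens and less exothermic down a group.
Here both period and group differ, so the two effects have to be weighed against each other.
Na > In: the two effects oppose for this pair; the down-group effect wins (53 vs 29 kJ/mol).
O > Na: both effects reinforce here, so O is clearly the higher of the two.
Te > O: this pair runs against the simple trend — see the exception note.
Note the exception: Te has a higher electron affinity than O, contrary to the simple trend — O's compact 2p subshell gives strong electron–electron repulsion on the added electron.
For reference (kJ/mol): O 141, Na 53, In 29, Te 190.
So from highest to lowest: Te > O > Na > In.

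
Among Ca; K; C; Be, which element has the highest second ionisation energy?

The second ionization energy removes an electron from the +1 ion. For each element: Ca⁺ still has 1 valence electron; K⁺ is the bare [Ar] core; C⁺ still has 3 valence electrons; Be⁺ still has 1 valence electron.
Core electrons are held far more tightly than valence electrons, so K tops the IE_2 order.
Valence configurations: Ca⁺ [Ar]4s¹, C⁺ [He]2s²2p¹, Be⁺ [He]2s¹.
Approximate IE_2 values (kJ/mol): Ca 1145, K 3052, C 2353, Be 1757.
So the second ionization energies run Ca < Be < C < K.

K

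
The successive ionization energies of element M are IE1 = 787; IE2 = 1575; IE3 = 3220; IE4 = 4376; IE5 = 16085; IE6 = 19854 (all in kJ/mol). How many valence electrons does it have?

Look for the largest jump between consecutive ionization energies: IE5/IE4 ≈ 3.7, far larger than any earlier ratio.
That jump marks the point where a core electron is being removed. So the atom has 4 valence electrons.

4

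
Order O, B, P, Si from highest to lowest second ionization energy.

IE_2 is the cost of taking one more electron from the +1 cation: O⁺ still has 5 valence electrons; B⁺ still has 2 valence electrons; P⁺ still has 4 valence electrons; Si⁺ still has 3 valence electrons.
All are still removing valence electrons, so compare the +1 ions as you would atoms: IE_2 generally rises across a period (higher Z_eff) and falls down a group (larger shell), subject to the usual subshell exceptions.
Valence configurations: O⁺ [He]2s²2p³, B⁺ [He]2s², P⁺ [Ne]3s²3p², Si⁺ [Ne]3s²3p¹.
Approximate IE_2 values (kJ/mol): O 3388, B 2427, P 1907, Si 1577.
Hence IE_2: Si < P < B < O.

O, B, P, Si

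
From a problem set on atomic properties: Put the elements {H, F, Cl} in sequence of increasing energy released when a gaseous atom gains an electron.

H < F < Cl

H is in period 1, group 1; F is in period 2, group 17; Cl is in period 3, group 17.
Electron affinity generally becomes more exothermic across a period toward the halogens and less exothermic down a group.
These span different periods and groups, so the two trends combine.
F > H: the two effects oppose for this pair; the across-period effect wins (328 vs 73 kJ/mol).
Cl > F: this pair runs against the simple trend — see the exception note.
Note the exception: Cl has a higher electron affinity than F, contrary to the simple trend — F's small 2p subshell makes the incoming electron feel strong e⁻–e⁻ repulsion, so Cl actually releases more energy on gaining an electron.
Approximate values (kJ/mol): H 73, F 328, Cl 349.
So from lowest to highest: H < F < Cl.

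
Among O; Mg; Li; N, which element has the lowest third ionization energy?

N

The third ionization energy removes an electron from the +2 ion. For each element: O²⁺ still has 4 valence electrons; Mg²⁺ is the bare [Ne] core; Li²⁺ is already 1 electron into the core; N²⁺ still has 3 valence electrons.
Pulling an electron out of a noble-gas core costs far more than removing a remaining valence electron, so Mg and Li sit at the high end of IE_3.
Valence configurations: O²⁺ [He]2s²2p², N²⁺ [He]2s²2p¹.
Approximate IE_3 values (kJ/mol): O 5300, Mg 7733, Li 11815, N 4578.
Putting it together, IE_3: N < O < Mg < Li.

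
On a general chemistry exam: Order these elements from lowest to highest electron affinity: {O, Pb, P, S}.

Pb < P < O < S

O is in period 2, group 16; P is in period 3, group 15; S is in period 3, group 16; Pb is in period 6, group 14.
Adding an electron releases more energy for atoms nearer the top right (short of the noble gases).
These span different periods and groups, so the two trends combine.
P > Pb: both effects reinforce here, so P is clearly the higher of the two.
O > P: relative to P, both the across-period and down-group shifts push O's electron affinity up.
S > O: this pair runs against the simple trend — see the exception note.
Note the exception: S has a higher electron affinity than O, contrary to the simple trend — the compact 2p subshell of O repels the added electron more than S's larger 3p does.
Approximate values (kJ/mol): O 141, P 72, S 200, Pb 35.
So from lowest to highest: Pb < P < O < S.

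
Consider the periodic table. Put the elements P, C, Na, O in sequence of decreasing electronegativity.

C is in period 2, group 14; O is in period 2, group 16; Na is in period 3, group 1; P is in period 3, group 15.
Smaller atoms with higher effective nuclear charge are more electronegative.
Here both period and group differ, so the two effects have to be weighed against each other.
P > Na: P lies to the right of Na in period 3, so the across-period effect alone puts P higher.
C > P: the two effects oppose for this pair; the down-group effect wins (2.55 vs 2.19).
O > C: both are in period 2; the period trend gives O the larger value.
For reference (Pauling): C 2.55, O 3.44, Na 0.93, P 2.19.
So from highest to lowest: O > C > P > Na.

O > C > P > Na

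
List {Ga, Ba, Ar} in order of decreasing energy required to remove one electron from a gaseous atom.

Ar is in period 3, group 18; Ga is in period 4, group 13; Ba is in period 6, group 2.
Across a period the outer electron is held more tightly (higher IE₁); down a group it sits in a higher shell, more shielded, and comes off more easily.
These span different periods and groups, so the two trends combine.
Ga > Ba: both effects reinforce here, so Ga is clearly the higher of the two.
Ar > Ga: both effects reinforce here, so Ar is clearly the higher of the two.
Tabulated first ionization energy (kJ/mol): Ar 1521, Ga 579, Ba 503.
So from highest to lowest: Ar > Ga > Ba.

Ar > Ga > Ba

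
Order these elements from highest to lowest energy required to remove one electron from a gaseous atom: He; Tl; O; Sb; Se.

He is in period 1, group 18; O is in period 2, group 16; Se is in period 4, group 16; Sb is in period 5, group 15; Tl is in period 6, group 13.
IE₁ increases left→right with effective nuclear charge and decreases top→bottom as the valence shell moves farther out.
Here both period and group differ, so the two effects have to be weighed against each other.
Sb > Tl: both effects reinforce here, so Sb is clearly the higher of the two.
Se > Sb: both effects reinforce here, so Se is clearly the higher of the two.
O > Se: O sits above Se in group 16, so the down-group effect alone puts O higher.
He > O: both effects reinforce here, so He is clearly the higher of the two.
Approximate values (kJ/mol): He 2372, O 1314, Se 941, Sb 831, Tl 589.
So from highest to lowest: He > O > Se > Sb > Tl.

He > O > Se > Sb > Tl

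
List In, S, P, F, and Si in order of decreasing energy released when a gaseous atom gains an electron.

F > S > Si > P > In

F is in period 2, group 17; Si is in period 3, group 14; P is in period 3, group 15; S is in period 3, group 16; In is in period 5, group 13.
Atoms with high Z_eff and room in the valence shell (especially the halogens) have the most exothermic electron affinities.
These span different periods and groups, so the two trends combine.
P > In: relative to In, both the across-period and down-group shifts push P's electron affinity up.
Si > P: this pair runs against the simple trend — see the exception note.
S > Si: both are in period 3; the period trend gives S the larger value.
F > S: relative to S, both the across-period and down-group shifts push F's electron affinity up.
Note the exception: Si has a higher electron affinity than P, contrary to the simple trend — adding an electron to P's half-filled 3p³ is unfavourable, so Si (3p²) has the more exothermic EA.
For reference (kJ/mol): F 328, Si 134, P 72, S 200, In 29.
So from highest to lowest: F > S > Si > P > In.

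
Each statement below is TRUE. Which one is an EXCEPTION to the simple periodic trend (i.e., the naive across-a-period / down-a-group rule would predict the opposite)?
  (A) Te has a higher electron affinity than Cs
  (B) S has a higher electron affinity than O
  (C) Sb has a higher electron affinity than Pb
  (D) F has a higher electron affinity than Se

The general trend: electron affinity increases across a period and decreases down a group.
(A) Te (period 5, group 16) vs Cs (period 6, group 1): the stated order agrees with the simple trend.
(B) S (period 3, group 16) vs O (period 2, group 16): the stated order contradicts the simple trend.
(C) Sb (period 5, group 15) vs Pb (period 6, group 14): the stated order agrees with the simple trend.
(D) F (period 2, group 17) vs Se (period 4, group 16): the stated order agrees with the simple trend.
The exception is (B): the compact 2p subshell of O repels the added electron more than S's larger 3p does.

(B)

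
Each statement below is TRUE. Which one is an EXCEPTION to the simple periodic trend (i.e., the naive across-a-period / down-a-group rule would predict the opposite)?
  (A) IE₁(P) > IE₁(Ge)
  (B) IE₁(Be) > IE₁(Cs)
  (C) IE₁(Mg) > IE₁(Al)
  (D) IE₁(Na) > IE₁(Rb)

The general trend: first ionisation energy increases across a period and decreases down a group.
(A) P (period 3, group 15) vs Ge (period 4, group 14): the stated order agrees with the simple trend.
(B) Be (period 2, group 2) vs Cs (period 6, group 1): the stated order agrees with the simple trend.
(C) Mg (period 3, group 2) vs Al (period 3, group 13): the stated order contradicts the simple trend.
(D) Na (period 3, group 1) vs Rb (period 5, group 1): the stated order agrees with the simple trend.
The exception is (C): Al's single 3p electron is easier to remove than one from Mg's filled 3s².

(C)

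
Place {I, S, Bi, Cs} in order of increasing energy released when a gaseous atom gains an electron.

Adding an electron releases more energy for atoms nearer the top right (short of the noble gases).
Here both period and group differ, so the two effects have to be weighed against each other.
Bi > Cs: both are in period 6; the period trend gives Bi the larger value.
S > Bi: both effects reinforce here, so S is clearly the higher of the two.
I > S: period and group pull opposite ways; the across-period shift dominates (295 vs 200 kJ/mol).
Tabulated electron affinity (kJ/mol): S 200, I 295, Cs 46, Bi 91.
So from lowest to highest: Cs < Bi < S < I.

Cs, Bi, S, I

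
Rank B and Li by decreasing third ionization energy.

Li > B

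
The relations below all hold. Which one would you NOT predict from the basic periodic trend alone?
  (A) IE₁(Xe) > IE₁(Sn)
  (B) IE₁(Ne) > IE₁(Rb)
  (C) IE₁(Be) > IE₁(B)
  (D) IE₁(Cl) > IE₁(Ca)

(C)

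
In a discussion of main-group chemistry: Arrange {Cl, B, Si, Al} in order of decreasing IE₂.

IE_2 is the cost of taking one more electron from the +1 cation: Cl⁺ still has 6 valence electrons; B⁺ still has 2 valence electrons; Si⁺ still has 3 valence electrons; Al⁺ still has 2 valence electrons.
All are still removing valence electrons, so compare the +1 ions as you would atoms: IE_2 generally rises across a period (higher Z_eff) and falls down a group (larger shell), subject to the usual subshell exceptions.
Valence configurations: Cl⁺ [Ne]3s²3p⁴, B⁺ [He]2s², Si⁺ [Ne]3s²3p¹, Al⁺ [Ne]3s².
Si⁺ loses a lone 3p electron whereas Al⁺ must break into a filled 3s² pair, so IE_2(Al) > IE_2(Si) even though Si has the higher nuclear charge.
The numbers (kJ/mol): Cl 2298, B 2427, Si 1577, Al 1817.
Putting it together, IE_2: Si < Al < Cl < B.

B > Cl > Al > Si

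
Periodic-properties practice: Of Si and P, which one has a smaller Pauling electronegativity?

Si

Si is in period 3, group 14; P is in period 3, group 15.
EN rises left→right (higher Z_eff, smaller atoms) and falls top→bottom (larger, more shielded atoms).
All lie in period 3, so electronegativity increases left to right.
So Si has the smaller Pauling electronegativity (Si < P).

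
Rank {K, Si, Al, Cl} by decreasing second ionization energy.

K > Cl > Al > Si

Consider each +1 ion: K⁺ is the bare [Ar] core; Si⁺ still has 3 valence electrons; Al⁺ still has 2 valence electrons; Cl⁺ still has 6 valence electrons.
Breaking into a closed-shell core is much more expensive than removing a leftover valence electron — K has the largest IE_2 here.
Valence configurations: Si⁺ [Ne]3s²3p¹, Al⁺ [Ne]3s², Cl⁺ [Ne]3s²3p⁴.
Si⁺ loses a lone 3p electron whereas Al⁺ must break into a filled 3s² pair, so IE_2(Al) > IE_2(Si) even though Si has the higher nuclear charge.
The numbers (kJ/mol): K 3052, Si 1577, Al 1817, Cl 2298.
So the second ionization energies run Si < Al < Cl < K.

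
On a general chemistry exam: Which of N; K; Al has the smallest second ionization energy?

Consider each +1 ion: N⁺ still has 4 valence electrons; K⁺ is the bare [Ar] core; Al⁺ still has 2 valence electrons.
Pulling an electron out of a noble-gas core costs far more than removing a remaining valence electron, so K sits at the high end of IE_2.
Valence configurations: N⁺ [He]2s²2p², Al⁺ [Ne]3s².
The numbers (kJ/mol): N 2856, K 3052, Al 1817.
Hence IE_2: Al < N < K.

Al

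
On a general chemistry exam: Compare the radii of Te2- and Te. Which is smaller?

Te

Forming Te2- adds 2 electrons to Te. More electron–electron repulsion in the same shell, with unchanged nuclear charge, lets the cloud expand.
An anion is larger than its parent atom: Te2- > Te.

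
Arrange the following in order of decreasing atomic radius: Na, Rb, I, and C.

C is in period 2, group 14; Na is in period 3, group 1; Rb is in period 5, group 1; I is in period 5, group 17.
Radius decreases left→right (rising Z_eff, same n) and increases top→bottom (higher n).
These span different periods and groups, so the two trends combine.
I > C: the two effects oppose for this pair; the down-group effect wins (133 vs 75 pm).
Na > I: the two effects oppose for this pair; the across-period effect wins (155 vs 133 pm).
Rb > Na: they share group 1; the group trend gives Rb the larger value.
Approximate values (pm): C 75, Na 155, Rb 210, I 133.
So from largest to smallest: Rb > Na > I > C.

Rb > Na > I > C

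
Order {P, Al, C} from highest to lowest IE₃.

C, P, Al

Consider each +2 ion: P²⁺ still has 3 valence electrons; Al²⁺ still has 1 valence electron; C²⁺ still has 2 valence electrons.
All are still removing valence electrons, so compare the +2 ions as you would atoms: IE_3 generally rises across a period (higher Z_eff) and falls down a group (larger shell), subject to the usual subshell exceptions.
Valence configurations: P²⁺ [Ne]3s²3p¹, Al²⁺ [Ne]3s¹, C²⁺ [He]2s².
Approximate IE_3 values (kJ/mol): P 2914, Al 2745, C 4620.
Hence IE_3: Al < P < C.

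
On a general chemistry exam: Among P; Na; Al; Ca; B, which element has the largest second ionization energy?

The second ionization energy removes an electron from the +1 ion. For each element: P⁺ still has 4 valence electrons; Na⁺ is the bare [Ne] core; Al⁺ still has 2 valence electrons; Ca⁺ still has 1 valence electron; B⁺ still has 2 valence electrons.
Pulling an electron out of a noble-gas core costs far more than removing a remaining valence electron, so Na sits at the high end of IE_2.
Valence configurations: P⁺ [Ne]3s²3p², Al⁺ [Ne]3s², Ca⁺ [Ar]4s¹, B⁺ [He]2s².
Approximate IE_2 values (kJ/mol): P 1907, Na 4562, Al 1817, Ca 1145, B 2427.
Hence IE_2: Ca < Al < P < B < Na.

Na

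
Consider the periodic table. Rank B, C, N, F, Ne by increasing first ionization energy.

B is in period 2, group 13; C is in period 2, group 14; N is in period 2, group 15; F is in period 2, group 17; Ne is in period 2, group 18.
Across a period the outer electron is held more tightly (higher IE₁); down a group it sits in a higher shell, more shielded, and comes off more easily.
All lie in period 2, so first ionization energy increases left to right.
So from lowest to highest: B < C < N < F < Ne.

B, C, N, F, Ne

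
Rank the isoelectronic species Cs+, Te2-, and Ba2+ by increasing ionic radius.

Ba2+ < Cs+ < Te2-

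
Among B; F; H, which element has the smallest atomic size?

H

H is in period 1, group 1; B is in period 2, group 13; F is in period 2, group 17.
Moving right in a period, electrons are added to the same shell under a stronger nuclear pull, so atoms get smaller; moving down, a new shell is opened and atoms get larger.
Neither a single period nor a single group — weigh both effects.
F > H: the two effects oppose for this pair; the down-group effect wins (64 vs 32 pm).
B > F: both are in period 2; the period trend gives B the larger value.
Tabulated atomic radius (pm): H 32, B 85, F 64.
The smallest atomic size among these belongs to H.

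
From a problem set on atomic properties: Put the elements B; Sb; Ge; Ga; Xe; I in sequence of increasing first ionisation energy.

Across a period the outer electron is held more tightly (higher IE₁); down a group it sits in a higher shell, more shielded, and comes off more easily.
These span different periods and groups, so the two trends combine.
Ge > Ga: Ge lies to the right of Ga in period 4, so the across-period effect alone puts Ge higher.
B > Ge: period and group pull opposite ways; the down-group shift dominates (801 vs 762 kJ/mol).
Sb > B: period and group pull opposite ways; the across-period shift dominates (831 vs 801 kJ/mol).
I > Sb: both are in period 5; the period trend gives I the larger value.
Xe > I: both are in period 5; the period trend gives Xe the larger value.
Tabulated first ionization energy (kJ/mol): B 801, Ga 579, Ge 762, Sb 831, I 1008, Xe 1170.
So from lowest to highest: Ga < Ge < B < Sb < I < Xe.

Ga < Ge < B < Sb < I < Xe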